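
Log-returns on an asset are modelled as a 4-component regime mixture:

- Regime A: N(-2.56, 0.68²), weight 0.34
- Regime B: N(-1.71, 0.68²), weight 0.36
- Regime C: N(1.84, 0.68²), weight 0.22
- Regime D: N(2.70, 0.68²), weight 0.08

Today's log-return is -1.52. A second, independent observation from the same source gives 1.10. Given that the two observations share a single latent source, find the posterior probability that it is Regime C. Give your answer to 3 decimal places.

0.009

By Bayes' theorem, P(k | x) = P(Z=k) f_k(x) / Σ_j P(Z=j) f_j(x).
Since both observations come from the same component, the likelihood for component k is f_k(x₁)·f_k(x₂).
  L_A = [(1/(0.68·√(2π)))·exp(−(-1.52−-2.56)²/(2·0.68²)) = 0.586680·exp(-1.16955) = 0.182168] × [3.00404e-07] = 5.4724e-08
  L_B = [(1/(0.68·√(2π)))·exp(−(-1.52−-1.71)²/(2·0.68²)) = 0.586680·exp(-0.03904) = 0.56422] × [0.0001149] = 6.4829e-05
  L_C = [(1/(0.68·√(2π)))·exp(−(-1.52−1.84)²/(2·0.68²)) = 0.586680·exp(-12.20761) = 2.92889e-06] × [0.324521] = 9.50486e-07
  L_D = [(1/(0.68·√(2π)))·exp(−(-1.52−2.70)²/(2·0.68²)) = 0.586680·exp(-19.25649) = 2.5434e-09] × [0.03683] = 9.36735e-11
Unnormalised posteriors:
  P(Z=A)·L_A = 0.34 × 5.4724e-08 = 1.86062e-08
  P(Z=B)·L_B = 0.36 × 6.4829e-05 = 2.33384e-05
  P(Z=C)·L_C = 0.22 × 9.50486e-07 = 2.09107e-07
  P(Z=D)·L_D = 0.08 × 9.36735e-11 = 7.49388e-12
Normaliser: 1.86062e-08 + 2.33384e-05 + 2.09107e-07 + 7.49388e-12 = 2.35661e-05
P(Regime C | x₁, x₂) ≈ 0.009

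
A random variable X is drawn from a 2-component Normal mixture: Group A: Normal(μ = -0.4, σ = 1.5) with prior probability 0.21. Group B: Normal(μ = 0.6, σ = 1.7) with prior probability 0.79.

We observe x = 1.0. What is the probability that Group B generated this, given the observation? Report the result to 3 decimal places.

0.833

Apply Bayes' rule: the posterior for each component is proportional to its prior times its likelihood at x.
Evaluate each component's likelihood at the observed value:
  p_A = (1/(1.5·√(2π)))·exp(−(1.0−-0.4)²/(2·1.5²)) = 0.265962·exp(-0.43556) = 0.172052
  p_B = (1/(1.7·√(2π)))·exp(−(1.0−0.6)²/(2·1.7²)) = 0.234672·exp(-0.02768) = 0.228265
Prior × likelihood for each component:
  w_A·p_A = 0.21 × 0.172052 = 0.0361309
  w_B·p_B = 0.79 × 0.228265 = 0.180329
Marginal: 0.0361309 + 0.180329 = 0.21646
Responsibility of Group B: 0.180329 / 0.21646 ≈ 0.833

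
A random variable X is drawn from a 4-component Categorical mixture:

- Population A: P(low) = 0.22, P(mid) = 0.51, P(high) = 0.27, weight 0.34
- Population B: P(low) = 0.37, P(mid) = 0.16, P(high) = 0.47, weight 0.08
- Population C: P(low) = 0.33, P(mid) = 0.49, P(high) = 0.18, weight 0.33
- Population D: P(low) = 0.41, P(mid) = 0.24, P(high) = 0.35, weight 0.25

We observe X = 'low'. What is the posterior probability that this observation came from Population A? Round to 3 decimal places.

0.237

P(component k | x) = w_k·f_k(x) / marginal(x), where marginal(x) = Σ_j w_j·f_j(x).
Component likelihoods at x = 'low':
  p_A = 0.22
  p_B = 0.37
  p_C = 0.33
  p_D = 0.41
Weight by the priors:
  w_A·p_A = 0.34 × 0.22 = 0.0748
  w_B·p_B = 0.08 × 0.37 = 0.0296
  w_C·p_C = 0.33 × 0.33 = 0.1089
  w_D·p_D = 0.25 × 0.41 = 0.1025
Normaliser: 0.0748 + 0.0296 + 0.1089 + 0.1025 = 0.3158
P(Population A | data) ≈ 0.237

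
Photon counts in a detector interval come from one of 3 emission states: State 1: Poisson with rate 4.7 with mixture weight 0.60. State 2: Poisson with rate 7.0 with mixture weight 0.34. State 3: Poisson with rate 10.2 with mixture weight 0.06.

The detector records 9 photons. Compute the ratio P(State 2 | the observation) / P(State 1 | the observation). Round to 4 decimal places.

The posterior odds equal the prior odds times the likelihood ratio: (π_i/π_j)·(f_i(x)/f_j(x)).
Poisson probabilities:
  f_1 = 0.02805
  f_2 = 0.101405
  f_3 = 0.122415
0.0344776 / 0.01683 ≈ 2.0486

2.0486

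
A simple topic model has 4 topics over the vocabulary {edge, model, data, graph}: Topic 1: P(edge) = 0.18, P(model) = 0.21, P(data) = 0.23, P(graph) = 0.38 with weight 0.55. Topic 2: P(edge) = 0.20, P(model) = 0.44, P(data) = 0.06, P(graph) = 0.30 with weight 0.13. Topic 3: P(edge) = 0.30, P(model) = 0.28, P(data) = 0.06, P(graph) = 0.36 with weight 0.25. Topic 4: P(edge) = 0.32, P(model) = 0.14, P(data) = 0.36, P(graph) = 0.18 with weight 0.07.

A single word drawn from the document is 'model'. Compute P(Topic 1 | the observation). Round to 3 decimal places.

Apply Bayes' rule: the posterior for each component is proportional to its prior times its likelihood at x.
Component likelihoods at x = 'model':
  f_1 = P(model | comp) = 0.21
  f_2 = P(model | comp) = 0.44
  f_3 = P(model | comp) = 0.28
  f_4 = P(model | comp) = 0.14
Weight by the priors:
  π_1·f_1 = 0.55 × 0.21 = 0.1155
  π_2·f_2 = 0.13 × 0.44 = 0.0572
  π_3·f_3 = 0.25 × 0.28 = 0.07
  π_4·f_4 = 0.07 × 0.14 = 0.0098
Normaliser: 0.1155 + 0.0572 + 0.07 + 0.0098 = 0.2525
Responsibility of Topic 1: 0.1155 / 0.2525 ≈ 0.457

0.457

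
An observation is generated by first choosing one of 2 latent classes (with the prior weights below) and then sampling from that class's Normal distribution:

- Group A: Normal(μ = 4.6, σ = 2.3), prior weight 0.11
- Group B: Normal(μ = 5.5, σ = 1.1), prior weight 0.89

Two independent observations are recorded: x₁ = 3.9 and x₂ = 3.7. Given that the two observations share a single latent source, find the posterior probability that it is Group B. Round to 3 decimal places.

0.785

Posterior ∝ prior × likelihood, so P(k | x) ∝ P(Z=k) f_k(x); normalise over all components.
Since both observations come from the same component, the likelihood for component k is f_k(x₁)·f_k(x₂).
  p_A = [0.165603] × [0.160669] = 0.0266073
  p_B = [0.125921] × [0.0950748] = 0.0119719
Prior × likelihood for each component:
  P(Z=A)·p_A = 0.11 × 0.0266073 = 0.00292681
  P(Z=B)·p_B = 0.89 × 0.0119719 = 0.010655
Evidence: 0.00292681 + 0.010655 = 0.0135818
P(Group B | data) = 0.010655 / 0.0135818 ≈ 0.785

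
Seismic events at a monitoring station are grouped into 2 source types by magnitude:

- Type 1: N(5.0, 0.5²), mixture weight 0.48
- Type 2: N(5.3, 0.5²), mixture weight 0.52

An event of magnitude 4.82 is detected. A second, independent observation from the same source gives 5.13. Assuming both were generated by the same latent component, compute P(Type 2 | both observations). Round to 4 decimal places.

0.4158

The responsibility of component k is π_k f_k(x) divided by Σ_j π_j f_j(x).
Since both observations come from the same component, the likelihood for component k is f_k(x₁)·f_k(x₂).
  L_1 = [0.747821] × [0.771367] = 0.576844
  L_2 = [0.503289] × [0.753074] = 0.379014
Weight by the priors:
  π_1·L_1 = 0.48 × 0.576844 = 0.276885
  π_2·L_2 = 0.52 × 0.379014 = 0.197087
Marginal: 0.276885 + 0.197087 = 0.473972
Responsibility of Type 2: 0.197087 / 0.473972 ≈ 0.4158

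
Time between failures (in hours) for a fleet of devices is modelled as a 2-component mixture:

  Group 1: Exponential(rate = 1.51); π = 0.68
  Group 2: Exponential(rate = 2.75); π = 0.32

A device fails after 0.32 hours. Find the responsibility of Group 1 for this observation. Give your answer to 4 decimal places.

0.6344

Posterior ∝ prior × likelihood, so P(k | x) ∝ π_k f_k(x); normalise over all components.
Evaluate each component's likelihood at the observed value:
  L_1 = 1.51·e^(−1.51·0.32) = 1.51·e^(−0.4832) = 0.931378
  L_2 = 2.75·e^(−2.75·0.32) = 2.75·e^(−0.8800) = 1.14065
Multiply by the mixture weights:
  π_1·L_1 = 0.68 × 0.931378 = 0.633337
  π_2·L_2 = 0.32 × 1.14065 = 0.365009
Marginal: 0.633337 + 0.365009 = 0.998346
So the posterior for Group 1 is 0.633337 / 0.998346 ≈ 0.6344.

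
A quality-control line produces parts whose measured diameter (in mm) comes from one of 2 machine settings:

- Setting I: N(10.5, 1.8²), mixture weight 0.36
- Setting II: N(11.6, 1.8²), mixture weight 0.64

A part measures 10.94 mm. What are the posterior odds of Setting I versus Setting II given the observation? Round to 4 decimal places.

Only the two components matter; the odds are (w_i f_i(x)) / (w_j f_j(x)).
Evaluate each component's likelihood at the observed value:
  p_I = 0.215111
  p_II = 0.207226
Odds = (0.36/0.64) × (0.215111/0.207226) = 0.5625 × 1.03805 ≈ 0.5839

0.5839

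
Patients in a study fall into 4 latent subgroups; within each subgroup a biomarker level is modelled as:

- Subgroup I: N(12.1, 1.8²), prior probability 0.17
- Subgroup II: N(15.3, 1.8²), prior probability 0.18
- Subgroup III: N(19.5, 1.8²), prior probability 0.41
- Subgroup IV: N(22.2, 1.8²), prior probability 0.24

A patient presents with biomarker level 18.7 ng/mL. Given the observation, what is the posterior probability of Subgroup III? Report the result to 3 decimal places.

P(component k | x) = P(Z=k)·f_k(x) / marginal(x), where marginal(x) = Σ_j P(Z=j)·f_j(x).
Normal densities:
  L_I = (1/(1.8·√(2π)))·exp(−(18.7−12.1)²/(2·1.8²)) = 0.221635·exp(-6.72222) = 0.000266817
  L_II = (1/(1.8·√(2π)))·exp(−(18.7−15.3)²/(2·1.8²)) = 0.221635·exp(-1.78395) = 0.0372287
  L_III = (1/(1.8·√(2π)))·exp(−(18.7−19.5)²/(2·1.8²)) = 0.221635·exp(-0.09877) = 0.200791
  L_IV = (1/(1.8·√(2π)))·exp(−(18.7−22.2)²/(2·1.8²)) = 0.221635·exp(-1.89043) = 0.0334683
Weight by the priors:
  P(Z=I)·L_I = 0.17 × 0.000266817 = 4.53589e-05
  P(Z=II)·L_II = 0.18 × 0.0372287 = 0.00670116
  P(Z=III)·L_III = 0.41 × 0.200791 = 0.0823243
  P(Z=IV)·L_IV = 0.24 × 0.0334683 = 0.00803239
Normaliser: 4.53589e-05 + 0.00670116 + 0.0823243 + 0.00803239 = 0.0971032
Responsibility of Subgroup III: 0.0823243 / 0.0971032 ≈ 0.848

0.848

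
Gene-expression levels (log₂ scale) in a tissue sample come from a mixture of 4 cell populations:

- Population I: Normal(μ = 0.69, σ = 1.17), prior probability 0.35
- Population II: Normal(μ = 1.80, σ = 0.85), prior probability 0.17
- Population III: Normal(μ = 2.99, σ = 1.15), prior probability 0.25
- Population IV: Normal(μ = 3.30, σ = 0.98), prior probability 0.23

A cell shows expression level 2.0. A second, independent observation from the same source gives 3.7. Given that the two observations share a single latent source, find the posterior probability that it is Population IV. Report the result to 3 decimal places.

0.410

The responsibility of component k is π_k f_k(x) divided by Σ_j π_j f_j(x).
Since both observations come from the same component, the likelihood for component k is f_k(x₁)·f_k(x₂).
  L_I = [0.18218] × [0.0124603] = 0.00227002
  L_II = [0.45653] × [0.0385928] = 0.0176188
  L_III = [0.239489] × [0.286709] = 0.0686637
  L_IV = [0.168878] × [0.374548] = 0.063253
Weight by the priors:
  π_I·L_I = 0.35 × 0.00227002 = 0.000794509
  π_II·L_II = 0.17 × 0.0176188 = 0.00299519
  π_III·L_III = 0.25 × 0.0686637 = 0.0171659
  π_IV·L_IV = 0.23 × 0.063253 = 0.0145482
Normaliser: 0.000794509 + 0.00299519 + 0.0171659 + 0.0145482 = 0.0355038
P(Population IV | x₁,x₂) ≈ 0.410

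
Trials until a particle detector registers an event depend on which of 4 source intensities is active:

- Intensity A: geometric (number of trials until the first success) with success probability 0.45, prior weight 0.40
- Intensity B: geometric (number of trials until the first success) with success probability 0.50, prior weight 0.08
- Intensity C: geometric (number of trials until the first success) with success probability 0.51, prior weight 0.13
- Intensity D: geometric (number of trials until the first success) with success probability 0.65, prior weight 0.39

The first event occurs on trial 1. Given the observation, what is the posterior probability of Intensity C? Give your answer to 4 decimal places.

By Bayes' theorem, P(k | x) = π_k f_k(x) / Σ_j π_j f_j(x).
Component likelihoods at x = 1:
  f_A = 0.45·(1−0.45)^0 = 0.45·1 = 0.45
  f_B = 0.50·(1−0.50)^0 = 0.50·1 = 0.5
  f_C = 0.51·(1−0.51)^0 = 0.51·1 = 0.51
  f_D = 0.65·(1−0.65)^0 = 0.65·1 = 0.65
Multiply by the mixture weights:
  π_A·f_A = 0.40 × 0.45 = 0.18
  π_B·f_B = 0.08 × 0.5 = 0.04
  π_C·f_C = 0.13 × 0.51 = 0.0663
  π_D·f_D = 0.39 × 0.65 = 0.2535
Normaliser: 0.18 + 0.04 + 0.0663 + 0.2535 = 0.5398
So the posterior for Intensity C is 0.0663 / 0.5398 ≈ 0.1228.

0.1228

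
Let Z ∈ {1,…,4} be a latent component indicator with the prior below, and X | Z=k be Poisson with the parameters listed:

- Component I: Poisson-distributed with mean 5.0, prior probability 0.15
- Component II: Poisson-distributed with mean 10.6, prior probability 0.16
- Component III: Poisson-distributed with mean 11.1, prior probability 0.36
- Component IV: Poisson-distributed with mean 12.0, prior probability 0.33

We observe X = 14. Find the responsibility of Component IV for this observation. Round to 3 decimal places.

0.445

By Bayes' theorem, P(k | x) = π_k f_k(x) / Σ_j π_j f_j(x).
Component likelihoods at x = 14:
  p_I = 0.000471736
  p_II = 0.0646178
  p_III = 0.0747213
  p_IV = 0.0904889
Prior × likelihood for each component:
  π_I·p_I = 0.15 × 0.000471736 = 7.07604e-05
  π_II·p_II = 0.16 × 0.0646178 = 0.0103389
  π_III·p_III = 0.36 × 0.0747213 = 0.0268997
  π_IV·p_IV = 0.33 × 0.0904889 = 0.0298613
Evidence: 7.07604e-05 + 0.0103389 + 0.0268997 + 0.0298613 = 0.0671706
P(Component IV | data) ≈ 0.445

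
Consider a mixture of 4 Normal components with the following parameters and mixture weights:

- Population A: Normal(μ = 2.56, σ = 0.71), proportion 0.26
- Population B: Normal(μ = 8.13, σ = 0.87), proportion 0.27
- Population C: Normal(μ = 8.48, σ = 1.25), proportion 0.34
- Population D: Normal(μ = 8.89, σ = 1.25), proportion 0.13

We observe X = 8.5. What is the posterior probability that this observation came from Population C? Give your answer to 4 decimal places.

By Bayes' theorem, P(k | x) = P(Z=k) f_k(x) / Σ_j P(Z=j) f_j(x).
Evaluate each component's likelihood at the observed value:
  L_A = 3.55475e-16
  L_B = 0.418905
  L_C = 0.319113
  L_D = 0.303992
Unnormalised posteriors:
  P(Z=A)·L_A = 0.26 × 3.55475e-16 = 9.24236e-17
  P(Z=B)·L_B = 0.27 × 0.418905 = 0.113104
  P(Z=C)·L_C = 0.34 × 0.319113 = 0.108498
  P(Z=D)·L_D = 0.13 × 0.303992 = 0.039519
Evidence: 9.24236e-17 + 0.113104 + 0.108498 + 0.039519 = 0.261122
So the posterior for Population C is 0.108498 / 0.261122 ≈ 0.4155.

0.4155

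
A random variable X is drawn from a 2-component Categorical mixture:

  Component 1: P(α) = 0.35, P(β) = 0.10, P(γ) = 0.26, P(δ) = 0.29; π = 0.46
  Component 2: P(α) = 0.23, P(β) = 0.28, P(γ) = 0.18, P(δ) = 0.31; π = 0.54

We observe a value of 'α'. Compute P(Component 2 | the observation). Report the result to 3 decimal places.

0.435

By Bayes' theorem, P(k | x) = w_k f_k(x) / Σ_j w_j f_j(x).
Component likelihoods at x = 'α':
  p_1 = 0.35
  p_2 = 0.23
Prior × likelihood for each component:
  w_1·p_1 = 0.46 × 0.35 = 0.161
  w_2·p_2 = 0.54 × 0.23 = 0.1242
Sum: 0.161 + 0.1242 = 0.2852
So the posterior for Component 2 is 0.1242 / 0.2852 ≈ 0.435.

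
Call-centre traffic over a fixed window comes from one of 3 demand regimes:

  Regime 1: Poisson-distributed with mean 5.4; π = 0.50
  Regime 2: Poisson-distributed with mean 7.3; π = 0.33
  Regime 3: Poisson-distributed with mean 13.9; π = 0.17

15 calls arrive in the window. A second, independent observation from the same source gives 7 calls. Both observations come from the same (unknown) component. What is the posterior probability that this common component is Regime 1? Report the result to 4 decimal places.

0.0365

P(component k | x) = π_k·f_k(x) / marginal(x), where marginal(x) = Σ_j π_j·f_j(x).
Since both observations come from the same component, the likelihood for component k is f_k(x₁)·f_k(x₂).
  L_1 = [e^(−5.4)·5.4^15/15! = 0.000334362] × [0.119987] = 4.01192e-05
  L_2 = [e^(−7.3)·7.3^15/15! = 0.0046025] × [0.148074] = 0.000681512
  L_3 = [e^(−13.9)·13.9^15/15! = 0.0981814] × [0.0182802] = 0.00179477
Unnormalised posteriors:
  π_1·L_1 = 0.50 × 4.01192e-05 = 2.00596e-05
  π_2·L_2 = 0.33 × 0.000681512 = 0.000224899
  π_3·L_3 = 0.17 × 0.00179477 = 0.000305111
Normaliser: 2.00596e-05 + 0.000224899 + 0.000305111 = 0.000550069
P(Regime 1 | x₁, x₂) = 2.00596e-05 / 0.000550069 ≈ 0.0365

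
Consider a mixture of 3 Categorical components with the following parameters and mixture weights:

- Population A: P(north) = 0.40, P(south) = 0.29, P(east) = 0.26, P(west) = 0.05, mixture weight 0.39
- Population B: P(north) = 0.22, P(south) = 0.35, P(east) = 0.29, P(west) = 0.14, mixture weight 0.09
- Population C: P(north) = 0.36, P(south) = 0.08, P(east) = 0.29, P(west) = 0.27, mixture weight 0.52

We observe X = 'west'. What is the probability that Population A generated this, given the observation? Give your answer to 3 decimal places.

The responsibility of component k is w_k f_k(x) divided by Σ_j w_j f_j(x).
Categorical probabilities:
  L_A = P(west | comp) = 0.05
  L_B = P(west | comp) = 0.14
  L_C = P(west | comp) = 0.27
Weight by the priors:
  w_A·L_A = 0.39 × 0.05 = 0.0195
  w_B·L_B = 0.09 × 0.14 = 0.0126
  w_C·L_C = 0.52 × 0.27 = 0.1404
Denominator: 0.0195 + 0.0126 + 0.1404 = 0.1725
P(Population A | 'west') ≈ 0.113

0.113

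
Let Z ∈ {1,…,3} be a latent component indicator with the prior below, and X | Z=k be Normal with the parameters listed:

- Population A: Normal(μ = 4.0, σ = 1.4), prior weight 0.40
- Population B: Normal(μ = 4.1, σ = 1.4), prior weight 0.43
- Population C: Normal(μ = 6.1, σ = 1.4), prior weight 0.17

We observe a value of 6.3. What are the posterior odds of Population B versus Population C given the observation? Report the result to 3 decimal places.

0.743

The posterior odds equal the prior odds times the likelihood ratio: (P(Z=i)/P(Z=j))·(f_i(x)/f_j(x)).
Component likelihoods at x = 6.3:
  p_A = 0.0739105
  p_B = 0.0829013
  p_C = 0.282066
0.0356476 / 0.0479512 ≈ 0.743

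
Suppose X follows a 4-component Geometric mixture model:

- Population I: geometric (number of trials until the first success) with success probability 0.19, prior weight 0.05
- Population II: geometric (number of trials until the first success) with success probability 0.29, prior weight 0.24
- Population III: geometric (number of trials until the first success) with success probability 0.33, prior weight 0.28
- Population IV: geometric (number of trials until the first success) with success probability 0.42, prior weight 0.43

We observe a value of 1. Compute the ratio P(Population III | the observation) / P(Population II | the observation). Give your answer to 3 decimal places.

Only the two components matter; the odds are (π_i f_i(x)) / (π_j f_j(x)).
Component likelihoods at x = 1:
  f_I = 0.19·(1−0.19)^0 = 0.19·1 = 0.19
  f_II = 0.29·(1−0.29)^0 = 0.29·1 = 0.29
  f_III = 0.33·(1−0.33)^0 = 0.33·1 = 0.33
  f_IV = 0.42·(1−0.42)^0 = 0.42·1 = 0.42
Odds = (0.28/0.24) × (0.33/0.29) = 1.16667 × 1.13793 ≈ 1.328

1.328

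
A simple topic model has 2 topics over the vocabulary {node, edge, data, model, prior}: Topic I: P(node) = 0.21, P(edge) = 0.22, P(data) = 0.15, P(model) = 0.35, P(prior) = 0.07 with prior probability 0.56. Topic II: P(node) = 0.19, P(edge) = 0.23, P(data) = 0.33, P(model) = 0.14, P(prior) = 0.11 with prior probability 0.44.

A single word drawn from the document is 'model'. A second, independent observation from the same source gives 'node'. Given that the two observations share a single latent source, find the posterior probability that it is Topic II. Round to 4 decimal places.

By Bayes' theorem, P(k | x) = P(Z=k) f_k(x) / Σ_j P(Z=j) f_j(x).
Since both observations come from the same component, the likelihood for component k is f_k(x₁)·f_k(x₂).
  f_I = [0.35] × [0.21] = 0.0735
  f_II = [0.14] × [0.19] = 0.0266
Prior × likelihood for each component:
  P(Z=I)·f_I = 0.56 × 0.0735 = 0.04116
  P(Z=II)·f_II = 0.44 × 0.0266 = 0.011704
Evidence: 0.04116 + 0.011704 = 0.052864
P(Topic II | x₁, x₂) ≈ 0.2214

0.2214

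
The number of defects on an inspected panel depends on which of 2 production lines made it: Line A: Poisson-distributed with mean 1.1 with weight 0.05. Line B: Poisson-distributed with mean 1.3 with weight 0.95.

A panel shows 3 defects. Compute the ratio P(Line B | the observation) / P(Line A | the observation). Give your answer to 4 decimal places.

25.6771

Since P(k|x) ∝ π_k f_k(x), the posterior odds are π_i f_i(x) / (π_j f_j(x)).
Component likelihoods at x = 3 defects:
  L_A = e^(−1.1)·1.1^3/3! = 0.0738419
  L_B = e^(−1.3)·1.3^3/3! = 0.0997921
0.0948025 / 0.0036921 ≈ 25.6771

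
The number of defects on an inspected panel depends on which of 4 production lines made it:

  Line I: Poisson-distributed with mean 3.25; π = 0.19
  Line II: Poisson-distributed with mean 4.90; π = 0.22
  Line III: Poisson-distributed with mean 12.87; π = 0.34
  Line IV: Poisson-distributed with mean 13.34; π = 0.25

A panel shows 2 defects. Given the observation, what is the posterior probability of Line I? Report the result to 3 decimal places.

0.663

P(component k | x) = π_k·f_k(x) / marginal(x), where marginal(x) = Σ_j π_j·f_j(x).
Evaluate each component's likelihood at the observed value:
  p_I = e^(−3.25)·3.25^2/2! = 0.204776
  p_II = e^(−4.90)·4.90^2/2! = 0.0893962
  p_III = e^(−12.87)·12.87^2/2! = 0.000213185
  p_IV = e^(−13.34)·13.34^2/2! = 0.000143151
Unnormalised posteriors:
  π_I·p_I = 0.19 × 0.204776 = 0.0389075
  π_II·p_II = 0.22 × 0.0893962 = 0.0196672
  π_III·p_III = 0.34 × 0.000213185 = 7.2483e-05
  π_IV·p_IV = 0.25 × 0.000143151 = 3.57877e-05
Normaliser: 0.0389075 + 0.0196672 + 7.2483e-05 + 3.57877e-05 = 0.0586829
So the posterior for Line I is 0.0389075 / 0.0586829 ≈ 0.663.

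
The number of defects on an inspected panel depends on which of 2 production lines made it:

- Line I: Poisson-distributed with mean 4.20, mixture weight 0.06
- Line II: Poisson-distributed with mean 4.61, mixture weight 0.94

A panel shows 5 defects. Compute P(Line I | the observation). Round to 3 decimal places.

0.057

The responsibility of component k is w_k f_k(x) divided by Σ_j w_j f_j(x).
Poisson probabilities:
  p_I = 0.163316
  p_II = 0.172674
Prior × likelihood for each component:
  w_I·p_I = 0.06 × 0.163316 = 0.00979895
  w_II·p_II = 0.94 × 0.172674 = 0.162313
Denominator: 0.00979895 + 0.162313 = 0.172112
P(Line I | 5 defects) = 0.00979895 / 0.172112 ≈ 0.057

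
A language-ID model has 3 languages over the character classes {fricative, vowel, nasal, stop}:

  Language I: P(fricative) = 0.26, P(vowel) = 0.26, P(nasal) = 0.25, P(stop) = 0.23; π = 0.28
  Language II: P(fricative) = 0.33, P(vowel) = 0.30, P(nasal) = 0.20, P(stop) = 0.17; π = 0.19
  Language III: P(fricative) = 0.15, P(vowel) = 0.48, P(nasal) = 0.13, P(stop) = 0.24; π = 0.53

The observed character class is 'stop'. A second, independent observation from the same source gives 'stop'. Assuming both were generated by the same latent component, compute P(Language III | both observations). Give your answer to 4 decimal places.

0.6006

By Bayes' theorem, P(k | x) = w_k f_k(x) / Σ_j w_j f_j(x).
Since both observations come from the same component, the likelihood for component k is f_k(x₁)·f_k(x₂).
  f_I = [P(stop | comp) = 0.23] × [0.23] = 0.0529
  f_II = [P(stop | comp) = 0.17] × [0.17] = 0.0289
  f_III = [P(stop | comp) = 0.24] × [0.24] = 0.0576
Multiply by the mixture weights:
  w_I·f_I = 0.28 × 0.0529 = 0.014812
  w_II·f_II = 0.19 × 0.0289 = 0.005491
  w_III·f_III = 0.53 × 0.0576 = 0.030528
Evidence: 0.014812 + 0.005491 + 0.030528 = 0.050831
P(Language III | x₁, x₂) = 0.030528 / 0.050831 ≈ 0.6006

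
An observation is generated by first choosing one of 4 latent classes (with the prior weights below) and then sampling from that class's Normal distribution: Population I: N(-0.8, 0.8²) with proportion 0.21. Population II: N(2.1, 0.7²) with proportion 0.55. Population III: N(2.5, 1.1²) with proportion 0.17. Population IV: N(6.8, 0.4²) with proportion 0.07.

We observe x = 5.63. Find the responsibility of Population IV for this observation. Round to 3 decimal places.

0.474

P(component k | x) = w_k·f_k(x) / marginal(x), where marginal(x) = Σ_j w_j·f_j(x).
Normal densities:
  p_I = (1/(0.8·√(2π)))·exp(−(5.63−-0.8)²/(2·0.8²)) = 0.498678·exp(-32.30070) = 4.67523e-15
  p_II = (1/(0.7·√(2π)))·exp(−(5.63−2.1)²/(2·0.7²)) = 0.569918·exp(-12.71520) = 1.71265e-06
  p_III = (1/(1.1·√(2π)))·exp(−(5.63−2.5)²/(2·1.1²)) = 0.362675·exp(-4.04831) = 0.00632937
  p_IV = (1/(0.4·√(2π)))·exp(−(5.63−6.8)²/(2·0.4²)) = 0.997356·exp(-4.27781) = 0.0138363
Prior × likelihood for each component:
  w_I·p_I = 0.21 × 4.67523e-15 = 9.81798e-16
  w_II·p_II = 0.55 × 1.71265e-06 = 9.41958e-07
  w_III·p_III = 0.17 × 0.00632937 = 0.00107599
  w_IV·p_IV = 0.07 × 0.0138363 = 0.00096854
Normaliser: 9.81798e-16 + 9.41958e-07 + 0.00107599 + 0.00096854 = 0.00204548
So the posterior for Population IV is 0.00096854 / 0.00204548 ≈ 0.474.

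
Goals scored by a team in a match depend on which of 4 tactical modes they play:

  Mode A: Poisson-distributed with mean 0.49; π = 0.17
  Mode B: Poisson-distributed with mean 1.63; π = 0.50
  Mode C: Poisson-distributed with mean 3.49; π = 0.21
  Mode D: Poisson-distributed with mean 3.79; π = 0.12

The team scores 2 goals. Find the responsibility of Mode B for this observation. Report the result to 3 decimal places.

Apply Bayes' rule: the posterior for each component is proportional to its prior times its likelihood at x.
Evaluate each component's likelihood at the observed value:
  f_A = 0.0735458
  f_B = 0.260283
  f_C = 0.185752
  f_D = 0.162283
Unnormalised posteriors:
  π_A·f_A = 0.17 × 0.0735458 = 0.0125028
  π_B·f_B = 0.50 × 0.260283 = 0.130141
  π_C·f_C = 0.21 × 0.185752 = 0.0390079
  π_D·f_D = 0.12 × 0.162283 = 0.0194739
Denominator: 0.0125028 + 0.130141 + 0.0390079 + 0.0194739 = 0.201126
P(Mode B | data) = 0.130141 / 0.201126 ≈ 0.647

0.647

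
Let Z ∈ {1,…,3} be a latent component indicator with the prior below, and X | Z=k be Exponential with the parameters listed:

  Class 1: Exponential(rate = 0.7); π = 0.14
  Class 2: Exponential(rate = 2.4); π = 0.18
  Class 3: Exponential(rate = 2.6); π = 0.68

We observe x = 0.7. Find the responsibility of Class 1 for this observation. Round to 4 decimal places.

0.1406

The responsibility of component k is π_k f_k(x) divided by Σ_j π_j f_j(x).
Exponential densities:
  f_1 = 0.428838
  f_2 = 0.447298
  f_3 = 0.421267
Unnormalised posteriors:
  π_1·f_1 = 0.14 × 0.428838 = 0.0600374
  π_2·f_2 = 0.18 × 0.447298 = 0.0805136
  π_3·f_3 = 0.68 × 0.421267 = 0.286462
Sum: 0.0600374 + 0.0805136 + 0.286462 = 0.427012
P(Class 1 | x) = 0.0600374 / 0.427012 ≈ 0.1406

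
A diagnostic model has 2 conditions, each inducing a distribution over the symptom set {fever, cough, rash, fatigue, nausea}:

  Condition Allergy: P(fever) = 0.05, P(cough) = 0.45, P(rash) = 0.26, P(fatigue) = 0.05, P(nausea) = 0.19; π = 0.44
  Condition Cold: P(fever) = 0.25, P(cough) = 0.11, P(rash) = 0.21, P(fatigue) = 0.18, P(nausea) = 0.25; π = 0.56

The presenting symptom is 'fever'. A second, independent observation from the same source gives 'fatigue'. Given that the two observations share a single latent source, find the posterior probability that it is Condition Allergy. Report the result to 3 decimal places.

0.042

The responsibility of component k is P(Z=k) f_k(x) divided by Σ_j P(Z=j) f_j(x).
Since both observations come from the same component, the likelihood for component k is f_k(x₁)·f_k(x₂).
  f_Allergy = [P(fever | comp) = 0.05] × [0.05] = 0.0025
  f_Cold = [P(fever | comp) = 0.25] × [0.18] = 0.045
Unnormalised posteriors:
  P(Z=Allergy)·f_Allergy = 0.44 × 0.0025 = 0.0011
  P(Z=Cold)·f_Cold = 0.56 × 0.045 = 0.0252
Normaliser: 0.0011 + 0.0252 = 0.0263
P(Condition Allergy | x₁,x₂) = 0.0011 / 0.0263 ≈ 0.042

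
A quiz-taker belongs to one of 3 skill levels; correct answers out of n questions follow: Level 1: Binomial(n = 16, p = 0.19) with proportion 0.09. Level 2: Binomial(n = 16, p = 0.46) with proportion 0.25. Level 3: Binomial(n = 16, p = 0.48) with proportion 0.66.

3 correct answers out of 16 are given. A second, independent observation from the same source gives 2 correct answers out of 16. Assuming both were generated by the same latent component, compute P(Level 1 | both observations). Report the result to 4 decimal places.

P(component k | x) = π_k·f_k(x) / marginal(x), where marginal(x) = Σ_j π_j·f_j(x).
Since both observations come from the same component, the likelihood for component k is f_k(x₁)·f_k(x₂).
  L_1 = [0.248173] × [0.226714] = 0.0562643
  L_2 = [0.0180959] × [0.00455208] = 8.2374e-05
  L_3 = [0.012588] × [0.0029222] = 3.67846e-05
Multiply by the mixture weights:
  π_1·L_1 = 0.09 × 0.0562643 = 0.00506379
  π_2·L_2 = 0.25 × 8.2374e-05 = 2.05935e-05
  π_3·L_3 = 0.66 × 3.67846e-05 = 2.42778e-05
Evidence: 0.00506379 + 2.05935e-05 + 2.42778e-05 = 0.00510866
P(Level 1 | x₁,x₂) = 0.00506379 / 0.00510866 ≈ 0.9912

0.9912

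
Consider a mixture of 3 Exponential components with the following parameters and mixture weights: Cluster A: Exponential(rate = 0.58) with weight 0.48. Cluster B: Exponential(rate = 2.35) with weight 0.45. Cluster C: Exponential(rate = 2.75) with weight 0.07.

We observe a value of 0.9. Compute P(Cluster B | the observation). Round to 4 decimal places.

0.4129

P(component k | x) = w_k·f_k(x) / marginal(x), where marginal(x) = Σ_j w_j·f_j(x).
Evaluate each component's likelihood at the observed value:
  L_A = 0.58·e^(−0.58·0.9) = 0.58·e^(−0.5220) = 0.344133
  L_B = 2.35·e^(−2.35·0.9) = 2.35·e^(−2.1150) = 0.283488
  L_C = 2.75·e^(−2.75·0.9) = 2.75·e^(−2.4750) = 0.231448
Unnormalised posteriors:
  w_A·L_A = 0.48 × 0.344133 = 0.165184
  w_B·L_B = 0.45 × 0.283488 = 0.12757
  w_C·L_C = 0.07 × 0.231448 = 0.0162014
Sum: 0.165184 + 0.12757 + 0.0162014 = 0.308955
So the posterior for Cluster B is 0.12757 / 0.308955 ≈ 0.4129.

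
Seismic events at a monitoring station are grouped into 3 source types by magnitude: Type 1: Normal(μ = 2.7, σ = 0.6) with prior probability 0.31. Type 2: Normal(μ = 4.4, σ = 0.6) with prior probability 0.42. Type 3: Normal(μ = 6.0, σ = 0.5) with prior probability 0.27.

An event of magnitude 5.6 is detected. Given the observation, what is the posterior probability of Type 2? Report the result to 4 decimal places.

0.1946

By Bayes' theorem, P(k | x) = π_k f_k(x) / Σ_j π_j f_j(x).
Evaluate each component's likelihood at the observed value:
  p_1 = 5.62287e-06
  p_2 = 0.0899849
  p_3 = 0.579383
Weight by the priors:
  π_1·p_1 = 0.31 × 5.62287e-06 = 1.74309e-06
  π_2·p_2 = 0.42 × 0.0899849 = 0.0377937
  π_3·p_3 = 0.27 × 0.579383 = 0.156433
Normaliser: 1.74309e-06 + 0.0377937 + 0.156433 = 0.194229
So the posterior for Type 2 is 0.0377937 / 0.194229 ≈ 0.1946.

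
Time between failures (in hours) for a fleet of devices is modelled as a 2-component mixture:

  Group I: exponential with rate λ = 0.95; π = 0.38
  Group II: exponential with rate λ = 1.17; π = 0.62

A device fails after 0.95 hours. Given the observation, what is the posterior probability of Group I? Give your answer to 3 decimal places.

Posterior ∝ prior × likelihood, so P(k | x) ∝ π_k f_k(x); normalise over all components.
Evaluate each component's likelihood at the observed value:
  p_I = 0.95·e^(−0.95·0.95) = 0.95·e^(−0.9025) = 0.385277
  p_II = 1.17·e^(−1.17·0.95) = 1.17·e^(−1.1115) = 0.385006
Multiply by the mixture weights:
  π_I·p_I = 0.38 × 0.385277 = 0.146405
  π_II·p_II = 0.62 × 0.385006 = 0.238704
Sum: 0.146405 + 0.238704 = 0.385109
Responsibility of Group I: 0.146405 / 0.385109 ≈ 0.380

0.380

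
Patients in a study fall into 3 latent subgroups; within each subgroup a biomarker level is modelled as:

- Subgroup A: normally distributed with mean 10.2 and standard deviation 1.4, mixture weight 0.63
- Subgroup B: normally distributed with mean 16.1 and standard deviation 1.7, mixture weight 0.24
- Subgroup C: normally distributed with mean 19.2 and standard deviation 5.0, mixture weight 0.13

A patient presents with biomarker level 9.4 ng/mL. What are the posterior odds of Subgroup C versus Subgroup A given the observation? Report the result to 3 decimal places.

The posterior odds equal the prior odds times the likelihood ratio: (w_i/w_j)·(f_i(x)/f_j(x)).
Normal densities:
  p_A = (1/(1.4·√(2π)))·exp(−(9.4−10.2)²/(2·1.4²)) = 0.284959·exp(-0.16327) = 0.242034
  p_B = (1/(1.7·√(2π)))·exp(−(9.4−16.1)²/(2·1.7²)) = 0.234672·exp(-7.76644) = 9.94354e-05
  p_C = (1/(5.0·√(2π)))·exp(−(9.4−19.2)²/(2·5.0²)) = 0.079788·exp(-1.92080) = 0.0116882
Posterior odds = (w_C·p_C) / (w_A·p_A) = (0.13·0.0116882) / (0.63·0.242034) = 0.00151946 / 0.152482 ≈ 0.010

0.010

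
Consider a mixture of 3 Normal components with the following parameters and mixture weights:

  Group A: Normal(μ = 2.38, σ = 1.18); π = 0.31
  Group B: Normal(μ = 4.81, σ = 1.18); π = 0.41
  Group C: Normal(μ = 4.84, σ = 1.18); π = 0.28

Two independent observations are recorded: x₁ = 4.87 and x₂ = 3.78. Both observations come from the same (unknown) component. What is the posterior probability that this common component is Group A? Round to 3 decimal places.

Apply Bayes' rule: the posterior for each component is proportional to its prior times its likelihood at x.
Since both observations come from the same component, the likelihood for component k is f_k(x₁)·f_k(x₂).
  L_A = [(1/(1.18·√(2π)))·exp(−(4.87−2.38)²/(2·1.18²)) = 0.338087·exp(-2.22641) = 0.0364848] × [0.167249] = 0.00610203
  L_B = [(1/(1.18·√(2π)))·exp(−(4.87−4.81)²/(2·1.18²)) = 0.338087·exp(-0.00129) = 0.33765] × [0.230982] = 0.0779912
  L_C = [(1/(1.18·√(2π)))·exp(−(4.87−4.84)²/(2·1.18²)) = 0.338087·exp(-0.00032) = 0.337977] × [0.22584] = 0.0763288
Prior × likelihood for each component:
  π_A·L_A = 0.31 × 0.00610203 = 0.00189163
  π_B·L_B = 0.41 × 0.0779912 = 0.0319764
  π_C·L_C = 0.28 × 0.0763288 = 0.0213721
Sum: 0.00189163 + 0.0319764 + 0.0213721 = 0.0552401
P(Group A | x₁, x₂) = 0.00189163 / 0.0552401 ≈ 0.034

0.034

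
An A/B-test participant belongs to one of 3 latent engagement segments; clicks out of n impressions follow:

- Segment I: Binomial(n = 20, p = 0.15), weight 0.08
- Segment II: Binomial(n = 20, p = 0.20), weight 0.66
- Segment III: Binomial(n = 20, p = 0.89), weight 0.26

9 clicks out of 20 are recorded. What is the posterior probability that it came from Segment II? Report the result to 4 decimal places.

0.9825

Apply Bayes' rule: the posterior for each component is proportional to its prior times its likelihood at x.
Component likelihoods at x = 9 clicks out of 20:
  L_I = C(20,9)·0.15^9·0.85^11 = 167960·3.84434e-08·0.167343 = 0.00108053
  L_II = C(20,9)·0.20^9·0.80^11 = 167960·5.12e-07·0.0858993 = 0.00738696
  L_III = C(20,9)·0.89^9·0.11^11 = 167960·0.350356·2.85312e-11 = 1.67894e-06
Weight by the priors:
  π_I·L_I = 0.08 × 0.00108053 = 8.64421e-05
  π_II·L_II = 0.66 × 0.00738696 = 0.00487539
  π_III·L_III = 0.26 × 1.67894e-06 = 4.36525e-07
Marginal: 8.64421e-05 + 0.00487539 + 4.36525e-07 = 0.00496227
P(Segment II | data) ≈ 0.9825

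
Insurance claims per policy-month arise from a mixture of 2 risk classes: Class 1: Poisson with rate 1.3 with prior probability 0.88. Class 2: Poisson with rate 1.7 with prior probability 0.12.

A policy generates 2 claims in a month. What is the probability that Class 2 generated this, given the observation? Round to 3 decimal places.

The responsibility of component k is w_k f_k(x) divided by Σ_j w_j f_j(x).
Component likelihoods at x = 2 claims:
  p_1 = e^(−1.3)·1.3^2/2! = 0.230289
  p_2 = e^(−1.7)·1.7^2/2! = 0.263978
Multiply by the mixture weights:
  w_1·p_1 = 0.88 × 0.230289 = 0.202655
  w_2·p_2 = 0.12 × 0.263978 = 0.0316773
Marginal: 0.202655 + 0.0316773 = 0.234332
P(Class 2 | 2 claims) ≈ 0.135

0.135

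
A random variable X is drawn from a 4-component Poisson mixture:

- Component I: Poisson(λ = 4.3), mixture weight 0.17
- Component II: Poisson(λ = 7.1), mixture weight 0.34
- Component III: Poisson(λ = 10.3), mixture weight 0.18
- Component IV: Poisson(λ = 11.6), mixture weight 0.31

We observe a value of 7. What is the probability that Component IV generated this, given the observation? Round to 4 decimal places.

Apply Bayes' rule: the posterior for each component is proportional to its prior times its likelihood at x.
Poisson probabilities:
  L_I = e^(−4.3)·4.3^7/7! = 0.0731783
  L_II = e^(−7.1)·7.1^7/7! = 0.148897
  L_III = e^(−10.3)·10.3^7/7! = 0.0820724
  L_IV = e^(−11.6)·11.6^7/7! = 0.0513996
Weight by the priors:
  π_I·L_I = 0.17 × 0.0731783 = 0.0124403
  π_II·L_II = 0.34 × 0.148897 = 0.0506251
  π_III·L_III = 0.18 × 0.0820724 = 0.014773
  π_IV·L_IV = 0.31 × 0.0513996 = 0.0159339
Denominator: 0.0124403 + 0.0506251 + 0.014773 + 0.0159339 = 0.0937723
P(Component IV | data) ≈ 0.1699

0.1699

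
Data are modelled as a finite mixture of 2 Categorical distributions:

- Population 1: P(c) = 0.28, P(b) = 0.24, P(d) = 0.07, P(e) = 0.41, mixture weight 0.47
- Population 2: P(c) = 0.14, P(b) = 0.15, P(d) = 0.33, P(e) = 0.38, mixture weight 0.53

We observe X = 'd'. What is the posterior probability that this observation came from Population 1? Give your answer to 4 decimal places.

0.1583

By Bayes' theorem, P(k | x) = π_k f_k(x) / Σ_j π_j f_j(x).
Categorical probabilities:
  f_1 = P(d | comp) = 0.07
  f_2 = P(d | comp) = 0.33
Unnormalised posteriors:
  π_1·f_1 = 0.47 × 0.07 = 0.0329
  π_2·f_2 = 0.53 × 0.33 = 0.1749
Sum: 0.0329 + 0.1749 = 0.2078
P(Population 1 | data) ≈ 0.1583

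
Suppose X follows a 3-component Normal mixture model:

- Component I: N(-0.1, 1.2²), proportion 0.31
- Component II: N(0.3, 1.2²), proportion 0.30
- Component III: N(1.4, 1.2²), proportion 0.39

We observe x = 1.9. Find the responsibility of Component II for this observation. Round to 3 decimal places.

0.221

By Bayes' theorem, P(k | x) = w_k f_k(x) / Σ_j w_j f_j(x).
Component likelihoods at x = 1.9:
  L_I = (1/(1.2·√(2π)))·exp(−(1.9−-0.1)²/(2·1.2²)) = 0.332452·exp(-1.38889) = 0.0828976
  L_II = (1/(1.2·√(2π)))·exp(−(1.9−0.3)²/(2·1.2²)) = 0.332452·exp(-0.88889) = 0.136675
  L_III = (1/(1.2·√(2π)))·exp(−(1.9−1.4)²/(2·1.2²)) = 0.332452·exp(-0.08681) = 0.30481
Prior × likelihood for each component:
  w_I·L_I = 0.31 × 0.0828976 = 0.0256983
  w_II·L_II = 0.30 × 0.136675 = 0.0410025
  w_III·L_III = 0.39 × 0.30481 = 0.118876
Denominator: 0.0256983 + 0.0410025 + 0.118876 = 0.185577
So the posterior for Component II is 0.0410025 / 0.185577 ≈ 0.221.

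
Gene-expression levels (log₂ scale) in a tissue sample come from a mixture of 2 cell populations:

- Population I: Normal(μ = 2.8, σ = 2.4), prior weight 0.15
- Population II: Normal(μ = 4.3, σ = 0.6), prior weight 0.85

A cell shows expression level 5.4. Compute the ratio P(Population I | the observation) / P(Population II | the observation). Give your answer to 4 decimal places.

The posterior odds equal the prior odds times the likelihood ratio: (π_i/π_j)·(f_i(x)/f_j(x)).
Evaluate each component's likelihood at the observed value:
  p_I = (1/(2.4·√(2π)))·exp(−(5.4−2.8)²/(2·2.4²)) = 0.166226·exp(-0.58681) = 0.0924384
  p_II = (1/(0.6·√(2π)))·exp(−(5.4−4.3)²/(2·0.6²)) = 0.664904·exp(-1.68056) = 0.123852
Posterior odds = (π_I·p_I) / (π_II·p_II) = (0.15·0.0924384) / (0.85·0.123852) = 0.0138658 / 0.105274 ≈ 0.1317

0.1317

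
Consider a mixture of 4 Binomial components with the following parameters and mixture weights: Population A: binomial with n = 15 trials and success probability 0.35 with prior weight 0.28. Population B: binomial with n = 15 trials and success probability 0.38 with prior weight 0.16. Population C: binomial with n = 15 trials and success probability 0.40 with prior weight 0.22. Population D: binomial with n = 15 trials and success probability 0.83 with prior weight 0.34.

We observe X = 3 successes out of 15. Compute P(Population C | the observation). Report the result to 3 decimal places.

0.241

By Bayes' theorem, P(k | x) = w_k f_k(x) / Σ_j w_j f_j(x).
Binomial probabilities:
  p_A = 0.110962
  p_B = 0.0805494
  p_C = 0.0633879
  p_D = 1.51577e-07
Prior × likelihood for each component:
  w_A·p_A = 0.28 × 0.110962 = 0.0310695
  w_B·p_B = 0.16 × 0.0805494 = 0.0128879
  w_C·p_C = 0.22 × 0.0633879 = 0.0139453
  w_D·p_D = 0.34 × 1.51577e-07 = 5.15361e-08
Marginal: 0.0310695 + 0.0128879 + 0.0139453 + 5.15361e-08 = 0.0579028
P(Population C | x) ≈ 0.241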